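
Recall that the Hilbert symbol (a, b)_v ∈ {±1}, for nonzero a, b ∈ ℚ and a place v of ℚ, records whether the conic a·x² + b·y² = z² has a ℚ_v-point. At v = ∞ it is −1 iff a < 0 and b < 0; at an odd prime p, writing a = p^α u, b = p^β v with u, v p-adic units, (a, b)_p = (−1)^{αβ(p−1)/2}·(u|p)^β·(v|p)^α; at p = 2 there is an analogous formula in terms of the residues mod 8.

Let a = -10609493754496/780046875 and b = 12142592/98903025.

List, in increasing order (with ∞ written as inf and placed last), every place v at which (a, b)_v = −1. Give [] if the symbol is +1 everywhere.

[3, 13]

Mod squares: a ≡ -12558, b ≡ 2. Check v ∈ {∞, 2, 3, 5, 7, 11, 13, 17, 23, 29, 31, 43}.
v=5: a=5^-6·(≡3), b=5^-2·(≡2) mod 5; (3|5)=-1, (2|5)=-1; (−1)^{-6·-2·2}·(-1)^-2·(-1)^-6 = +1.
v=3: a=3^-3·(≡2), b=3^-4·(≡2) mod 3; (2|3)=-1, (2|3)=-1; (−1)^{-3·-4·1}·(-1)^-4·(-1)^-3 = -1.
v=7: a=7^3·(≡6), b=7^2·(≡2) mod 7; (6|7)=-1, (2|7)=+1; (−1)^{3·2·3}·(-1)^2·(+1)^3 = +1.
v=11: a=11^0·(≡4), b=11^2·(≡10) mod 11; (4|11)=+1, (10|11)=-1; (−1)^{0·2·5}·(+1)^2·(-1)^0 = +1.
v=43: a=43^-2·(≡16), b=43^0·(≡34) mod 43; (16|43)=+1, (34|43)=-1; (−1)^{-2·0·21}·(+1)^0·(-1)^-2 = +1.
v=2: v_2(a)=7, v_2(b)=11; units ≡ 1, 1 (mod 8); ε·ε+αω+βω = 0·0+7·0+11·0 ≡ 0  ⇒  (a,b)_2 = +1.
v=31: a=31^2·(≡8), b=31^0·(≡28) mod 31; (8|31)=+1, (28|31)=+1; (−1)^{2·0·15}·(+1)^0·(+1)^2 = +1.
v=23: a=23^1·(≡13), b=23^0·(≡13) mod 23; (13|23)=+1, (13|23)=+1; (−1)^{1·0·11}·(+1)^0·(+1)^1 = +1.
v=13: a=13^1·(≡1), b=13^-2·(≡5) mod 13; (1|13)=+1, (5|13)=-1; (−1)^{1·-2·6}·(+1)^-2·(-1)^1 = -1.
v=29: a=29^2·(≡24), b=29^0·(≡15) mod 29; (24|29)=+1, (15|29)=-1; (−1)^{2·0·14}·(+1)^0·(-1)^2 = +1.
v=∞: -12558 < 0 and 2 > 0  ⇒  (a,b)_∞ = +1.
v=17: a=17^0·(≡5), b=17^-2·(≡16) mod 17; (5|17)=-1, (16|17)=+1; (−1)^{0·-2·8}·(-1)^-2·(+1)^0 = +1.
(-12558, 2 / ℚ) ramifies at {3, 13}: a division algebra.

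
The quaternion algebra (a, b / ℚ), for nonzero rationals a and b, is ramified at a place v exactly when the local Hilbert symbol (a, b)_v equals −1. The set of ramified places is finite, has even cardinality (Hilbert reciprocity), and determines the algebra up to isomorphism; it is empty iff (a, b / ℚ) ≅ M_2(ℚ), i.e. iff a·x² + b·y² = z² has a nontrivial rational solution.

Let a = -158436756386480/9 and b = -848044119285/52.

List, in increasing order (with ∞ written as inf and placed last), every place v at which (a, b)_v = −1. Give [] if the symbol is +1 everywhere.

[11, inf]

(a, b) ≡ (-1595, -3705) mod (ℚ^×)²; places V = {2, 3, 5, 11, 13, 19, 29, ∞}.
(a,b)_19: α=2, u≡17; β=3, v≡12 (mod 19); (17|19)=+1, (12|19)=-1; sign (−1)^0·+1^3·-1^2 = +1.
(a,b)_∞: sgn(-1595)=−, sgn(-3705)=−, so -1.
(a,b)_2: α=4, β=-2; u≡5, v≡7 (mod 8); ε(u)ε(v)=0·1, αω(v)=4·0, βω(u)=-2·1; sum ≡ 0  ⇒  +1.
(a,b)_29: α=3, u≡26; β=2, v≡6 (mod 29); (26|29)=-1, (6|29)=+1; sign (−1)^0·-1^2·+1^3 = +1.
(a,b)_13: α=2, u≡12; β=-1, v≡10 (mod 13); (12|13)=+1, (10|13)=+1; sign (−1)^0·+1^-1·+1^2 = +1.
(a,b)_3: α=-2, u≡1; β=5, v≡1 (mod 3); (1|3)=+1, (1|3)=+1; sign (−1)^0·+1^5·+1^-2 = +1.
(a,b)_5: α=1, u≡1; β=1, v≡4 (mod 5); (1|5)=+1, (4|5)=+1; sign (−1)^0·+1^1·+1^1 = +1.
(a,b)_11: α=3, u≡9; β=2, v≡6 (mod 11); (9|11)=+1, (6|11)=-1; sign (−1)^0·+1^2·-1^3 = -1.
|Ram(-1595, -3705)| = 2, even; anisotropic at {11, ∞}.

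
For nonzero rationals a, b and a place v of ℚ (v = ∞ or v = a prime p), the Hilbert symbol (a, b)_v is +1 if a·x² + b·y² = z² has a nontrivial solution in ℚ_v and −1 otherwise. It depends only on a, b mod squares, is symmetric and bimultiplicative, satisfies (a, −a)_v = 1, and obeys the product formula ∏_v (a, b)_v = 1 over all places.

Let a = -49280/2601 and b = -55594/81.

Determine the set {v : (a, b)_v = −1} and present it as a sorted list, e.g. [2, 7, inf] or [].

(a, b) ≡ (-770, -154) mod (ℚ^×)²; places V = {2, 3, 5, 7, 11, 17, 19, ∞}.
(a,b)_11: α=1, u≡6; β=1, v≡7 (mod 11); (6|11)=-1, (7|11)=-1; sign (−1)^1·-1^1·-1^1 = -1.
(a,b)_2: α=7, β=1; u≡7, v≡3 (mod 8); ε(u)ε(v)=1·1, αω(v)=7·1, βω(u)=1·0; sum ≡ 0  ⇒  +1.
(a,b)_∞: sgn(-770)=−, sgn(-154)=−, so -1.
(a,b)_5: α=1, u≡4; β=0, v≡1 (mod 5); (4|5)=+1, (1|5)=+1; sign (−1)^0·+1^0·+1^1 = +1.
(a,b)_3: α=-2, u≡1; β=-4, v≡2 (mod 3); (1|3)=+1, (2|3)=-1; sign (−1)^0·+1^-4·-1^-2 = +1.
(a,b)_19: α=0, u≡16; β=2, v≡11 (mod 19); (16|19)=+1, (11|19)=+1; sign (−1)^0·+1^2·+1^0 = +1.
(a,b)_17: α=-2, u≡6; β=0, v≡1 (mod 17); (6|17)=-1, (1|17)=+1; sign (−1)^0·-1^0·+1^-2 = +1.
(a,b)_7: α=1, u≡4; β=1, v≡6 (mod 7); (4|7)=+1, (6|7)=-1; sign (−1)^1·+1^1·-1^1 = +1.
(-770, -154 / ℚ) ramifies at {11, ∞}: a division algebra.

[11, inf]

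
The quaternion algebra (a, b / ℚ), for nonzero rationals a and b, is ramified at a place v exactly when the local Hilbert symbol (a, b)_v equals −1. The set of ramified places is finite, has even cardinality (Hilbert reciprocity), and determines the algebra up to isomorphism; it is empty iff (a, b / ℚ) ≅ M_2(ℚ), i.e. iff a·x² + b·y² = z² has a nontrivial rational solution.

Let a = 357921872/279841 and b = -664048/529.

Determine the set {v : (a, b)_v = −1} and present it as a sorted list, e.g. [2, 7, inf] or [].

Mod squares: a ≡ 77, b ≡ -7. Check v ∈ {∞, 2, 7, 11, 23}.
v=2: v_2(a)=4, v_2(b)=4; units ≡ 5, 1 (mod 8); ε·ε+αω+βω = 0·0+4·0+4·1 ≡ 0  ⇒  (a,b)_2 = +1.
v=23: a=23^-4·(≡12), b=23^-2·(≡8) mod 23; (12|23)=+1, (8|23)=+1; (−1)^{-4·-2·11}·(+1)^-2·(+1)^-4 = +1.
v=11: a=11^3·(≡6), b=11^2·(≡1) mod 11; (6|11)=-1, (1|11)=+1; (−1)^{3·2·5}·(-1)^2·(+1)^3 = +1.
v=∞: 77 > 0 and -7 < 0  ⇒  (a,b)_∞ = +1.
v=7: a=7^5·(≡1), b=7^3·(≡6) mod 7; (1|7)=+1, (6|7)=-1; (−1)^{5·3·3}·(+1)^3·(-1)^5 = +1.
Ram(a, b) = ∅: the form 77·x² + -7·y² − z² is isotropic over every ℚ_v, so by Hasse–Minkowski it is isotropic over ℚ.

[]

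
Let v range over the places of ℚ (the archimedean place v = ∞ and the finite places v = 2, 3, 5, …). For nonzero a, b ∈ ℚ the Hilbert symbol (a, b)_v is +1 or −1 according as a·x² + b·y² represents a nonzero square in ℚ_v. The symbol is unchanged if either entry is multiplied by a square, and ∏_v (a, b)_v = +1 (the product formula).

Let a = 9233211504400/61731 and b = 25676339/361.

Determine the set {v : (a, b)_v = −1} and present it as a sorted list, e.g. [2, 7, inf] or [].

(a, b) ≡ (19, 899) mod (ℚ^×)²; places V = {2, 3, 5, 13, 19, 29, 31, ∞}.
(a,b)_29: α=2, u≡2; β=1, v≡15 (mod 29); (2|29)=-1, (15|29)=-1; sign (−1)^0·-1^1·-1^2 = -1.
(a,b)_13: α=4, u≡2; β=4, v≡8 (mod 13); (2|13)=-1, (8|13)=-1; sign (−1)^0·-1^4·-1^4 = +1.
(a,b)_2: α=4, β=0; u≡3, v≡3 (mod 8); ε(u)ε(v)=1·1, αω(v)=4·1, βω(u)=0·1; sum ≡ 1  ⇒  -1.
(a,b)_19: α=-3, u≡16; β=-2, v≡5 (mod 19); (16|19)=+1, (5|19)=+1; sign (−1)^0·+1^-2·+1^-3 = +1.
(a,b)_5: α=2, u≡1; β=0, v≡4 (mod 5); (1|5)=+1, (4|5)=+1; sign (−1)^0·+1^0·+1^2 = +1.
(a,b)_3: α=-2, u≡1; β=0, v≡2 (mod 3); (1|3)=+1, (2|3)=-1; sign (−1)^0·+1^0·-1^-2 = +1.
(a,b)_31: α=2, u≡19; β=1, v≡30 (mod 31); (19|31)=+1, (30|31)=-1; sign (−1)^0·+1^1·-1^2 = +1.
(a,b)_∞: sgn(19)=+, sgn(899)=+, so +1.
Ram(19, 899) = {2, 29}; no ℚ_2-point on the conic.

[2, 29]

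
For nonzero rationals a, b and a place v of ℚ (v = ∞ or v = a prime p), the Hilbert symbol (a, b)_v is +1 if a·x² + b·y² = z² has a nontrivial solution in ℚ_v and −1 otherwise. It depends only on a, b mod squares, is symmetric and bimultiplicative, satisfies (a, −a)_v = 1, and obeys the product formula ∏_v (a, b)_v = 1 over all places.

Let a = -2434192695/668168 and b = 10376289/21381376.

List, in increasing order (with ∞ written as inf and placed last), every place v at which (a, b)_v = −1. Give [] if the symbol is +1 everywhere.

[]

(a, b) ≡ (-4470510, 23529) mod (ℚ^×)²; places V = {2, 3, 5, 7, 11, 17, 19, 23, 31, ∞}.
(a,b)_∞: sgn(-4470510)=−, sgn(23529)=+, so +1.
(a,b)_5: α=1, u≡2; β=0, v≡4 (mod 5); (2|5)=-1, (4|5)=+1; sign (−1)^0·-1^0·+1^1 = +1.
(a,b)_3: α=3, u≡2; β=3, v≡1 (mod 3); (2|3)=-1, (1|3)=+1; sign (−1)^1·-1^3·+1^3 = +1.
(a,b)_11: α=3, u≡8; β=1, v≡1 (mod 11); (8|11)=-1, (1|11)=+1; sign (−1)^1·-1^1·+1^3 = +1.
(a,b)_17: α=-4, u≡3; β=-4, v≡16 (mod 17); (3|17)=-1, (16|17)=+1; sign (−1)^0·-1^-4·+1^-4 = +1.
(a,b)_7: α=0, u≡6; β=2, v≡2 (mod 7); (6|7)=-1, (2|7)=+1; sign (−1)^0·-1^2·+1^0 = +1.
(a,b)_31: α=1, u≡20; β=1, v≡29 (mod 31); (20|31)=+1, (29|31)=-1; sign (−1)^1·+1^1·-1^1 = +1.
(a,b)_23: α=1, u≡16; β=1, v≡21 (mod 23); (16|23)=+1, (21|23)=-1; sign (−1)^1·+1^1·-1^1 = +1.
(a,b)_19: α=1, u≡4; β=0, v≡6 (mod 19); (4|19)=+1, (6|19)=+1; sign (−1)^0·+1^0·+1^1 = +1.
(a,b)_2: α=-3, β=-8; u≡1, v≡1 (mod 8); ε(u)ε(v)=0·0, αω(v)=-3·0, βω(u)=-8·0; sum ≡ 0  ⇒  +1.
Every local symbol is +1, so the conic -4470510·x² + 23529·y² = z² has ℚ_v-points for all v and hence a ℚ-point; (a, b / ℚ) ≅ M_2(ℚ).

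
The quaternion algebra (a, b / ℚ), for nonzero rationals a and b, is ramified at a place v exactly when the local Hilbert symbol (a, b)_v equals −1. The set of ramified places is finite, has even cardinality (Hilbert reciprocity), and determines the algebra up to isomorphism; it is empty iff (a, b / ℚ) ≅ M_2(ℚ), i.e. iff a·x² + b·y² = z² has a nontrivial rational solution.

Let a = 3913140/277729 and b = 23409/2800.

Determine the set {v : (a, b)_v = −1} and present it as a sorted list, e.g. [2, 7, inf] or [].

[5, 11]

(a, b) ≡ (165, 7) mod (ℚ^×)²; places V = {2, 3, 5, 7, 11, 17, 31, ∞}.
(a,b)_3: α=1, u≡1; β=4, v≡1 (mod 3); (1|3)=+1, (1|3)=+1; sign (−1)^0·+1^4·+1^1 = +1.
(a,b)_17: α=-2, u≡7; β=2, v≡11 (mod 17); (7|17)=-1, (11|17)=-1; sign (−1)^0·-1^2·-1^-2 = +1.
(a,b)_11: α=3, u≡3; β=0, v≡2 (mod 11); (3|11)=+1, (2|11)=-1; sign (−1)^0·+1^0·-1^3 = -1.
(a,b)_7: α=2, u≡1; β=-1, v≡1 (mod 7); (1|7)=+1, (1|7)=+1; sign (−1)^0·+1^-1·+1^2 = +1.
(a,b)_∞: sgn(165)=+, sgn(7)=+, so +1.
(a,b)_31: α=-2, u≡1; β=0, v≡19 (mod 31); (1|31)=+1, (19|31)=+1; sign (−1)^0·+1^0·+1^-2 = +1.
(a,b)_2: α=2, β=-4; u≡5, v≡7 (mod 8); ε(u)ε(v)=0·1, αω(v)=2·0, βω(u)=-4·1; sum ≡ 0  ⇒  +1.
(a,b)_5: α=1, u≡2; β=-2, v≡2 (mod 5); (2|5)=-1, (2|5)=-1; sign (−1)^0·-1^-2·-1^1 = -1.
|Ram(165, 7)| = 2, even; anisotropic at {5, 11}.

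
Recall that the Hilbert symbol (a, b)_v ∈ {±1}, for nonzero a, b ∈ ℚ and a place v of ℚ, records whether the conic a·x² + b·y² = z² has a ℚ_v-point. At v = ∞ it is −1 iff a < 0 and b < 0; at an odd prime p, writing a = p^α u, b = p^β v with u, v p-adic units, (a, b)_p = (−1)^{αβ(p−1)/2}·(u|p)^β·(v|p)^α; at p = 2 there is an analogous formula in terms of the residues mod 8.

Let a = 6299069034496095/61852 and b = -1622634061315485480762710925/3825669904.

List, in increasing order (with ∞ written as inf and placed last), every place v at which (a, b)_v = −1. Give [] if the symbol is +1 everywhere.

[5, 7, 13, 19]

(a, b) ≡ (665, -2717) mod (ℚ^×)²; places V = {2, 3, 5, 7, 11, 13, 19, 37, 47, ∞}.
(a,b)_2: α=-2, β=-4; u≡1, v≡3 (mod 8); ε(u)ε(v)=0·1, αω(v)=-2·1, βω(u)=-4·0; sum ≡ 0  ⇒  +1.
(a,b)_13: α=2, u≡6; β=3, v≡9 (mod 13); (6|13)=-1, (9|13)=+1; sign (−1)^0·-1^3·+1^2 = -1.
(a,b)_37: α=2, u≡26; β=4, v≡21 (mod 37); (26|37)=+1, (21|37)=+1; sign (−1)^0·+1^4·+1^2 = +1.
(a,b)_∞: sgn(665)=+, sgn(-2717)=−, so +1.
(a,b)_3: α=8, u≡2; β=14, v≡1 (mod 3); (2|3)=-1, (1|3)=+1; sign (−1)^0·-1^14·+1^8 = +1.
(a,b)_5: α=1, u≡2; β=2, v≡2 (mod 5); (2|5)=-1, (2|5)=-1; sign (−1)^0·-1^2·-1^1 = -1.
(a,b)_11: α=2, u≡3; β=3, v≡2 (mod 11); (3|11)=+1, (2|11)=-1; sign (−1)^0·+1^3·-1^2 = +1.
(a,b)_19: α=3, u≡16; β=5, v≡17 (mod 19); (16|19)=+1, (17|19)=+1; sign (−1)^1·+1^5·+1^3 = -1.
(a,b)_47: α=-2, u≡16; β=-4, v≡2 (mod 47); (16|47)=+1, (2|47)=+1; sign (−1)^0·+1^-4·+1^-2 = +1.
(a,b)_7: α=-1, u≡2; β=-2, v≡5 (mod 7); (2|7)=+1, (5|7)=-1; sign (−1)^0·+1^-2·-1^-1 = -1.
|Ram(665, -2717)| = 4, even; anisotropic at {5, 7, 13, 19}.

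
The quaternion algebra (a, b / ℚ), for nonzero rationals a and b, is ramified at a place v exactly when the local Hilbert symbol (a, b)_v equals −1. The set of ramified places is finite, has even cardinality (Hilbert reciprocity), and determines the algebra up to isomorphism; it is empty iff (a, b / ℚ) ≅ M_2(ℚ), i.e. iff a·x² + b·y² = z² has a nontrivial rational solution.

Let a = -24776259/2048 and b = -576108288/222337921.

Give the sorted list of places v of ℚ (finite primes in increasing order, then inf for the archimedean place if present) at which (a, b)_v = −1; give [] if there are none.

Mod squares: a ≡ -102, b ≡ -7. Check v ∈ {∞, 2, 3, 7, 13, 17, 31, 37, 41}.
v=37: a=37^0·(≡21), b=37^-2·(≡4) mod 37; (21|37)=+1, (4|37)=+1; (−1)^{0·-2·18}·(+1)^-2·(+1)^0 = +1.
v=3: a=3^1·(≡2), b=3^8·(≡2) mod 3; (2|3)=-1, (2|3)=-1; (−1)^{1·8·1}·(-1)^8·(-1)^1 = -1.
v=17: a=17^3·(≡5), b=17^0·(≡5) mod 17; (5|17)=-1, (5|17)=-1; (−1)^{3·0·8}·(-1)^0·(-1)^3 = -1.
v=∞: -102 < 0 and -7 < 0  ⇒  (a,b)_∞ = -1.
v=13: a=13^0·(≡11), b=13^-2·(≡7) mod 13; (11|13)=-1, (7|13)=-1; (−1)^{0·-2·6}·(-1)^-2·(-1)^0 = +1.
v=7: a=7^0·(≡6), b=7^3·(≡6) mod 7; (6|7)=-1, (6|7)=-1; (−1)^{0·3·3}·(-1)^3·(-1)^0 = -1.
v=2: v_2(a)=-11, v_2(b)=8; units ≡ 5, 1 (mod 8); ε·ε+αω+βω = 0·0+-11·0+8·1 ≡ 0  ⇒  (a,b)_2 = +1.
v=41: a=41^2·(≡10), b=41^0·(≡11) mod 41; (10|41)=+1, (11|41)=-1; (−1)^{2·0·20}·(+1)^0·(-1)^2 = +1.
v=31: a=31^0·(≡13), b=31^-2·(≡22) mod 31; (13|31)=-1, (22|31)=-1; (−1)^{0·-2·15}·(-1)^-2·(-1)^0 = +1.
Ram(-102, -7) = {3, 7, 17, ∞}; no ℚ_3-point on the conic.

[3, 7, 17, inf]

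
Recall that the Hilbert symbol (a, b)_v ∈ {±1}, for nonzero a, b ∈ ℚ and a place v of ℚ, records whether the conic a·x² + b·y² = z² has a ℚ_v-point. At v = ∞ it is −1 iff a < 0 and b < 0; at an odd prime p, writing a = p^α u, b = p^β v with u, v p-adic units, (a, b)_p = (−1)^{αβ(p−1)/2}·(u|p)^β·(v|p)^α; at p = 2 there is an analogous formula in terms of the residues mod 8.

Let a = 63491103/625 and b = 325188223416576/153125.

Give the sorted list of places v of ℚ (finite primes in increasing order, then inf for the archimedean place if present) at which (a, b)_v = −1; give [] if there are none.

(a, b) ≡ (247, 5) mod (ℚ^×)²; places V = {2, 3, 5, 7, 13, 19, ∞}.
(a,b)_19: α=1, u≡13; β=2, v≡7 (mod 19); (13|19)=-1, (7|19)=+1; sign (−1)^0·-1^2·+1^1 = +1.
(a,b)_∞: sgn(247)=+, sgn(5)=+, so +1.
(a,b)_3: α=2, u≡1; β=6, v≡2 (mod 3); (1|3)=+1, (2|3)=-1; sign (−1)^0·+1^6·-1^2 = +1.
(a,b)_2: α=0, β=8; u≡7, v≡5 (mod 8); ε(u)ε(v)=1·0, αω(v)=0·1, βω(u)=8·0; sum ≡ 0  ⇒  +1.
(a,b)_7: α=0, u≡2; β=-2, v≡3 (mod 7); (2|7)=+1, (3|7)=-1; sign (−1)^0·+1^-2·-1^0 = +1.
(a,b)_5: α=-4, u≡3; β=-5, v≡4 (mod 5); (3|5)=-1, (4|5)=+1; sign (−1)^0·-1^-5·+1^-4 = -1.
(a,b)_13: α=5, u≡2; β=6, v≡7 (mod 13); (2|13)=-1, (7|13)=-1; sign (−1)^0·-1^6·-1^5 = -1.
(247, 5 / ℚ) ramifies at {5, 13}: a division algebra.

[5, 13]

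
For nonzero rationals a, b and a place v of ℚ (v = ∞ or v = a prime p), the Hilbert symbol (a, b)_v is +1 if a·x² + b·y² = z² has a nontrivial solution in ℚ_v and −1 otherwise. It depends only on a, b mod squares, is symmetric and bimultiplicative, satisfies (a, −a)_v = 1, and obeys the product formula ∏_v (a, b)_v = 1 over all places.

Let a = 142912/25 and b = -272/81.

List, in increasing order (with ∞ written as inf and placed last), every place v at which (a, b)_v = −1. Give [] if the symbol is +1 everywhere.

(a, b) ≡ (2233, -17) mod (ℚ^×)²; places V = {2, 3, 5, 7, 11, 17, 29, ∞}.
(a,b)_11: α=1, u≡4; β=0, v≡9 (mod 11); (4|11)=+1, (9|11)=+1; sign (−1)^0·+1^0·+1^1 = +1.
(a,b)_29: α=1, u≡15; β=0, v≡26 (mod 29); (15|29)=-1, (26|29)=-1; sign (−1)^0·-1^0·-1^1 = -1.
(a,b)_∞: sgn(2233)=+, sgn(-17)=−, so +1.
(a,b)_17: α=0, u≡14; β=1, v≡4 (mod 17); (14|17)=-1, (4|17)=+1; sign (−1)^0·-1^1·+1^0 = -1.
(a,b)_3: α=0, u≡1; β=-4, v≡1 (mod 3); (1|3)=+1, (1|3)=+1; sign (−1)^0·+1^-4·+1^0 = +1.
(a,b)_2: α=6, β=4; u≡1, v≡7 (mod 8); ε(u)ε(v)=0·1, αω(v)=6·0, βω(u)=4·0; sum ≡ 0  ⇒  +1.
(a,b)_7: α=1, u≡1; β=0, v≡2 (mod 7); (1|7)=+1, (2|7)=+1; sign (−1)^0·+1^0·+1^1 = +1.
(a,b)_5: α=-2, u≡2; β=0, v≡3 (mod 5); (2|5)=-1, (3|5)=-1; sign (−1)^0·-1^0·-1^-2 = +1.
Ram(2233, -17) = {17, 29}; no ℚ_17-point on the conic.

[17, 29]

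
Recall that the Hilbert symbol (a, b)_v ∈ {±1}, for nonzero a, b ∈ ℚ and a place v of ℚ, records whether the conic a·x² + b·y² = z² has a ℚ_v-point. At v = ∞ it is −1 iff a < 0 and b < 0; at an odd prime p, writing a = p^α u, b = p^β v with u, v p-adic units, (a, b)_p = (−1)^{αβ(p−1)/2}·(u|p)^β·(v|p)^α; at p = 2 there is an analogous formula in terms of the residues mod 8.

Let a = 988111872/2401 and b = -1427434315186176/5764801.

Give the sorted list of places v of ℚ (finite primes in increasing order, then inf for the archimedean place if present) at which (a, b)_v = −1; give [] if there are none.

(a, b) ≡ (33, -19) mod (ℚ^×)²; places V = {2, 3, 7, 11, 19, ∞}.
(a,b)_19: α=2, u≡18; β=3, v≡10 (mod 19); (18|19)=-1, (10|19)=-1; sign (−1)^0·-1^3·-1^2 = -1.
(a,b)_∞: sgn(33)=+, sgn(-19)=−, so +1.
(a,b)_2: α=10, β=18; u≡1, v≡5 (mod 8); ε(u)ε(v)=0·0, αω(v)=10·1, βω(u)=18·0; sum ≡ 0  ⇒  +1.
(a,b)_3: α=5, u≡2; β=8, v≡2 (mod 3); (2|3)=-1, (2|3)=-1; sign (−1)^0·-1^8·-1^5 = -1.
(a,b)_7: α=-4, u≡6; β=-8, v≡4 (mod 7); (6|7)=-1, (4|7)=+1; sign (−1)^0·-1^-8·+1^-4 = +1.
(a,b)_11: α=1, u≡3; β=2, v≡1 (mod 11); (3|11)=+1, (1|11)=+1; sign (−1)^0·+1^2·+1^1 = +1.
|Ram(33, -19)| = 2, even; anisotropic at {3, 19}.

[3, 19]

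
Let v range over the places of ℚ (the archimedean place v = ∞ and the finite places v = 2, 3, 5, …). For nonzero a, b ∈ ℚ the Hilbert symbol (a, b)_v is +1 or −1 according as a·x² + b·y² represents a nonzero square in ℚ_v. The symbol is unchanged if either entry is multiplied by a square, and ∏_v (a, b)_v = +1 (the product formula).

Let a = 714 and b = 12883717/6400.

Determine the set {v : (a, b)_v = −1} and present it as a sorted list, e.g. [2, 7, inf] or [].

[2, 7, 17, 41]

Mod squares: a ≡ 714, b ≡ 2173. Check v ∈ {∞, 2, 3, 5, 7, 11, 17, 41, 53}.
v=3: a=3^1·(≡1), b=3^0·(≡1) mod 3; (1|3)=+1, (1|3)=+1; (−1)^{1·0·1}·(+1)^0·(+1)^1 = +1.
v=5: a=5^0·(≡4), b=5^-2·(≡2) mod 5; (4|5)=+1, (2|5)=-1; (−1)^{0·-2·2}·(+1)^-2·(-1)^0 = +1.
v=∞: 714 > 0 and 2173 > 0  ⇒  (a,b)_∞ = +1.
v=7: a=7^1·(≡4), b=7^2·(≡3) mod 7; (4|7)=+1, (3|7)=-1; (−1)^{1·2·3}·(+1)^2·(-1)^1 = -1.
v=41: a=41^0·(≡17), b=41^1·(≡34) mod 41; (17|41)=-1, (34|41)=-1; (−1)^{0·1·20}·(-1)^1·(-1)^0 = -1.
v=17: a=17^1·(≡8), b=17^0·(≡10) mod 17; (8|17)=+1, (10|17)=-1; (−1)^{1·0·8}·(+1)^0·(-1)^1 = -1.
v=11: a=11^0·(≡10), b=11^2·(≡7) mod 11; (10|11)=-1, (7|11)=-1; (−1)^{0·2·5}·(-1)^2·(-1)^0 = +1.
v=53: a=53^0·(≡25), b=53^1·(≡18) mod 53; (25|53)=+1, (18|53)=-1; (−1)^{0·1·26}·(+1)^1·(-1)^0 = +1.
v=2: v_2(a)=1, v_2(b)=-8; units ≡ 5, 5 (mod 8); ε·ε+αω+βω = 0·0+1·1+-8·1 ≡ 1  ⇒  (a,b)_2 = -1.
|Ram(714, 2173)| = 4, even; anisotropic at {2, 7, 17, 41}.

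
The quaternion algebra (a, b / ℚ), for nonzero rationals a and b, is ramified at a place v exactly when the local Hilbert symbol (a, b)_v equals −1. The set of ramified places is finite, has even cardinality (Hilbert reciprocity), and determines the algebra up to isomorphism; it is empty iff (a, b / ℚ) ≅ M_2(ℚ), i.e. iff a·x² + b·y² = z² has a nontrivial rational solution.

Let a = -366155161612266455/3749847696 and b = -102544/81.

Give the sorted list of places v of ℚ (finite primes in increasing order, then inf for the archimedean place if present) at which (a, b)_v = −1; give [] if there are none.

(a, b) ≡ (-608855, -6409) mod (ℚ^×)²; places V = {2, 3, 5, 7, 11, 13, 17, 19, 29, ∞}.
(a,b)_2: α=-4, β=4; u≡1, v≡7 (mod 8); ε(u)ε(v)=0·1, αω(v)=-4·0, βω(u)=4·0; sum ≡ 0  ⇒  +1.
(a,b)_7: α=-2, u≡3; β=0, v≡5 (mod 7); (3|7)=-1, (5|7)=-1; sign (−1)^0·-1^0·-1^-2 = +1.
(a,b)_∞: sgn(-608855)=−, sgn(-6409)=−, so -1.
(a,b)_19: α=1, u≡14; β=0, v≡15 (mod 19); (14|19)=-1, (15|19)=-1; sign (−1)^0·-1^0·-1^1 = -1.
(a,b)_5: α=1, u≡4; β=0, v≡1 (mod 5); (4|5)=+1, (1|5)=+1; sign (−1)^0·+1^0·+1^1 = +1.
(a,b)_17: α=3, u≡2; β=1, v≡12 (mod 17); (2|17)=+1, (12|17)=-1; sign (−1)^0·+1^1·-1^3 = -1.
(a,b)_29: α=3, u≡20; β=1, v≡19 (mod 29); (20|29)=+1, (19|29)=-1; sign (−1)^0·+1^1·-1^3 = -1.
(a,b)_11: α=4, u≡8; β=0, v≡5 (mod 11); (8|11)=-1, (5|11)=+1; sign (−1)^0·-1^0·+1^4 = +1.
(a,b)_3: α=-14, u≡1; β=-4, v≡2 (mod 3); (1|3)=+1, (2|3)=-1; sign (−1)^0·+1^-4·-1^-14 = +1.
(a,b)_13: α=3, u≡9; β=1, v≡1 (mod 13); (9|13)=+1, (1|13)=+1; sign (−1)^0·+1^1·+1^3 = +1.
|Ram(-608855, -6409)| = 4, even; anisotropic at {17, 19, 29, ∞}.

[17, 19, 29, inf]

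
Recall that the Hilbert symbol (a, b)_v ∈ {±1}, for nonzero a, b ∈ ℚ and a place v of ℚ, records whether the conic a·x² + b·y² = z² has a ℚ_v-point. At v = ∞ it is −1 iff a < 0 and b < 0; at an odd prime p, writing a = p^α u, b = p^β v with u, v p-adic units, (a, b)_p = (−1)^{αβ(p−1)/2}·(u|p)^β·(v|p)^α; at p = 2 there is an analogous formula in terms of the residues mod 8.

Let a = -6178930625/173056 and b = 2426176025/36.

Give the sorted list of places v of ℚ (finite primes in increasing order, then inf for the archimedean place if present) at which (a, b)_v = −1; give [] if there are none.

[7, 41]

(a, b) ≡ (-201761, 70889) mod (ℚ^×)²; places V = {2, 3, 5, 7, 13, 19, 37, 41, ∞}.
(a,b)_2: α=-10, β=-2; u≡7, v≡1 (mod 8); ε(u)ε(v)=1·0, αω(v)=-10·0, βω(u)=-2·0; sum ≡ 0  ⇒  +1.
(a,b)_7: α=3, u≡3; β=1, v≡3 (mod 7); (3|7)=-1, (3|7)=-1; sign (−1)^1·-1^1·-1^3 = -1.
(a,b)_37: α=1, u≡22; β=2, v≡1 (mod 37); (22|37)=-1, (1|37)=+1; sign (−1)^0·-1^2·+1^1 = +1.
(a,b)_∞: sgn(-201761)=−, sgn(70889)=+, so +1.
(a,b)_3: α=0, u≡1; β=-2, v≡2 (mod 3); (1|3)=+1, (2|3)=-1; sign (−1)^0·+1^-2·-1^0 = +1.
(a,b)_13: α=-2, u≡12; β=1, v≡8 (mod 13); (12|13)=+1, (8|13)=-1; sign (−1)^0·+1^1·-1^-2 = +1.
(a,b)_41: α=1, u≡16; β=1, v≡14 (mod 41); (16|41)=+1, (14|41)=-1; sign (−1)^0·+1^1·-1^1 = -1.
(a,b)_19: α=1, u≡8; β=1, v≡17 (mod 19); (8|19)=-1, (17|19)=+1; sign (−1)^1·-1^1·+1^1 = +1.
(a,b)_5: α=4, u≡1; β=2, v≡1 (mod 5); (1|5)=+1, (1|5)=+1; sign (−1)^0·+1^2·+1^4 = +1.
|Ram(-201761, 70889)| = 2, even; anisotropic at {7, 41}.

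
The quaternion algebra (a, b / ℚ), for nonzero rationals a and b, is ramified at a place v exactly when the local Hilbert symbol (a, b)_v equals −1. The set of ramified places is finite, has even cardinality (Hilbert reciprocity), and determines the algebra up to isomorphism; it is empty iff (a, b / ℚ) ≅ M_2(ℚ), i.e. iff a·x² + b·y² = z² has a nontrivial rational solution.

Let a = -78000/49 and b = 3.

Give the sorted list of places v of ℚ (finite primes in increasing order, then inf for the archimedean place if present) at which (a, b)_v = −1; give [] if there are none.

[3, 5]

Mod squares: a ≡ -195, b ≡ 3. Check v ∈ {∞, 2, 3, 5, 7, 13}.
v=3: a=3^1·(≡1), b=3^1·(≡1) mod 3; (1|3)=+1, (1|3)=+1; (−1)^{1·1·1}·(+1)^1·(+1)^1 = -1.
v=13: a=13^1·(≡11), b=13^0·(≡3) mod 13; (11|13)=-1, (3|13)=+1; (−1)^{1·0·6}·(-1)^0·(+1)^1 = +1.
v=7: a=7^-2·(≡1), b=7^0·(≡3) mod 7; (1|7)=+1, (3|7)=-1; (−1)^{-2·0·3}·(+1)^0·(-1)^-2 = +1.
v=5: a=5^3·(≡4), b=5^0·(≡3) mod 5; (4|5)=+1, (3|5)=-1; (−1)^{3·0·2}·(+1)^0·(-1)^3 = -1.
v=2: v_2(a)=4, v_2(b)=0; units ≡ 5, 3 (mod 8); ε·ε+αω+βω = 0·1+4·1+0·1 ≡ 0  ⇒  (a,b)_2 = +1.
v=∞: -195 < 0 and 3 > 0  ⇒  (a,b)_∞ = +1.
(-195, 3 / ℚ) ramifies at {3, 5}: a division algebra.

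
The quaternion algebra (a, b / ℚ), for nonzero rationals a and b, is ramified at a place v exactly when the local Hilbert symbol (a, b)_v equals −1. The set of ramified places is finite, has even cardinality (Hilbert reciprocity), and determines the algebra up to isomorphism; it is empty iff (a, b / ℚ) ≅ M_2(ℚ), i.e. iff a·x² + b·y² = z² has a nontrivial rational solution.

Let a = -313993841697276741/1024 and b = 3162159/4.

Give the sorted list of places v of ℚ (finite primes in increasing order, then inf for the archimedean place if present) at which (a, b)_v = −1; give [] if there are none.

[2, 7]

(a, b) ≡ (-429, 231) mod (ℚ^×)²; places V = {2, 3, 7, 11, 13, ∞}.
(a,b)_7: α=4, u≡3; β=1, v≡5 (mod 7); (3|7)=-1, (5|7)=-1; sign (−1)^0·-1^1·-1^4 = -1.
(a,b)_2: α=-10, β=-2; u≡3, v≡7 (mod 8); ε(u)ε(v)=1·1, αω(v)=-10·0, βω(u)=-2·1; sum ≡ 1  ⇒  -1.
(a,b)_3: α=7, u≡1; β=5, v≡2 (mod 3); (1|3)=+1, (2|3)=-1; sign (−1)^1·+1^5·-1^7 = +1.
(a,b)_∞: sgn(-429)=−, sgn(231)=+, so +1.
(a,b)_13: α=5, u≡11; β=2, v≡1 (mod 13); (11|13)=-1, (1|13)=+1; sign (−1)^0·-1^2·+1^5 = +1.
(a,b)_11: α=5, u≡5; β=1, v≡7 (mod 11); (5|11)=+1, (7|11)=-1; sign (−1)^1·+1^1·-1^5 = +1.
(-429, 231 / ℚ) ramifies at {2, 7}: a division algebra.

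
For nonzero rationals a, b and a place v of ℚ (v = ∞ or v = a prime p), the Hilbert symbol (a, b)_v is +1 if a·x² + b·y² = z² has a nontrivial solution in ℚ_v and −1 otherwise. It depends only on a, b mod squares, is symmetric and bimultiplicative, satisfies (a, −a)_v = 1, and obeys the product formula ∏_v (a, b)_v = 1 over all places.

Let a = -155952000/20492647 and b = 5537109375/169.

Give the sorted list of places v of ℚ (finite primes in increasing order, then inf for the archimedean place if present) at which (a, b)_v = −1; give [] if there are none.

(a, b) ≡ (-210, 7) mod (ℚ^×)²; places V = {2, 3, 5, 7, 13, 19, 29, 59, ∞}.
(a,b)_19: α=2, u≡14; β=0, v≡17 (mod 19); (14|19)=-1, (17|19)=+1; sign (−1)^0·-1^0·+1^2 = +1.
(a,b)_3: α=3, u≡2; β=4, v≡1 (mod 3); (2|3)=-1, (1|3)=+1; sign (−1)^0·-1^4·+1^3 = +1.
(a,b)_29: α=-2, u≡20; β=0, v≡23 (mod 29); (20|29)=+1, (23|29)=+1; sign (−1)^0·+1^0·+1^-2 = +1.
(a,b)_7: α=-1, u≡3; β=1, v≡1 (mod 7); (3|7)=-1, (1|7)=+1; sign (−1)^1·-1^1·+1^-1 = +1.
(a,b)_13: α=0, u≡5; β=-2, v≡5 (mod 13); (5|13)=-1, (5|13)=-1; sign (−1)^0·-1^-2·-1^0 = +1.
(a,b)_2: α=7, β=0; u≡7, v≡7 (mod 8); ε(u)ε(v)=1·1, αω(v)=7·0, βω(u)=0·0; sum ≡ 1  ⇒  -1.
(a,b)_∞: sgn(-210)=−, sgn(7)=+, so +1.
(a,b)_5: α=3, u≡2; β=10, v≡3 (mod 5); (2|5)=-1, (3|5)=-1; sign (−1)^0·-1^10·-1^3 = -1.
(a,b)_59: α=-2, u≡51; β=0, v≡41 (mod 59); (51|59)=+1, (41|59)=+1; sign (−1)^0·+1^0·+1^-2 = +1.
(-210, 7 / ℚ) ramifies at {2, 5}: a division algebra.

[2, 5]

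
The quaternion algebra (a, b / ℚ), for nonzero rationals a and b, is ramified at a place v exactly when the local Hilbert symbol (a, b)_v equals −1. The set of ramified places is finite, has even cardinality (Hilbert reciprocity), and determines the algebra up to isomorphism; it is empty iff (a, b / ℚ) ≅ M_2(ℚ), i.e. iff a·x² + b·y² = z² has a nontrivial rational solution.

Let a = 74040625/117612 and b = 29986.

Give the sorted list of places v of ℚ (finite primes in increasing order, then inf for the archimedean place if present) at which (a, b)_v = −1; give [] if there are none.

(a, b) ≡ (355395, 29986) mod (ℚ^×)²; places V = {2, 3, 5, 11, 19, 29, 43, 47, ∞}.
(a,b)_∞: sgn(355395)=+, sgn(29986)=+, so +1.
(a,b)_29: α=1, u≡15; β=1, v≡19 (mod 29); (15|29)=-1, (19|29)=-1; sign (−1)^0·-1^1·-1^1 = +1.
(a,b)_11: α=-2, u≡8; β=1, v≡9 (mod 11); (8|11)=-1, (9|11)=+1; sign (−1)^0·-1^1·+1^-2 = -1.
(a,b)_19: α=1, u≡16; β=0, v≡4 (mod 19); (16|19)=+1, (4|19)=+1; sign (−1)^0·+1^0·+1^1 = +1.
(a,b)_43: α=1, u≡16; β=0, v≡15 (mod 43); (16|43)=+1, (15|43)=+1; sign (−1)^0·+1^0·+1^1 = +1.
(a,b)_3: α=-5, u≡1; β=0, v≡1 (mod 3); (1|3)=+1, (1|3)=+1; sign (−1)^0·+1^0·+1^-5 = +1.
(a,b)_47: α=0, u≡9; β=1, v≡27 (mod 47); (9|47)=+1, (27|47)=+1; sign (−1)^0·+1^1·+1^0 = +1.
(a,b)_2: α=-2, β=1; u≡3, v≡1 (mod 8); ε(u)ε(v)=1·0, αω(v)=-2·0, βω(u)=1·1; sum ≡ 1  ⇒  -1.
(a,b)_5: α=5, u≡4; β=0, v≡1 (mod 5); (4|5)=+1, (1|5)=+1; sign (−1)^0·+1^0·+1^5 = +1.
Ram(355395, 29986) = {2, 11}; no ℚ_2-point on the conic.

[2, 11]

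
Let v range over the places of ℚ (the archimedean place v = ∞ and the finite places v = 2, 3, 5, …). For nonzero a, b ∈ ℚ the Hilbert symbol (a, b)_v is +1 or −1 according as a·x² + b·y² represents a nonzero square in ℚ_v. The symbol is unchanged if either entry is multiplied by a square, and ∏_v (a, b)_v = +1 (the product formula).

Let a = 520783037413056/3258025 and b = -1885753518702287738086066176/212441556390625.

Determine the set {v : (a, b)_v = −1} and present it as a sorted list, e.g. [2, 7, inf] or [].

(a, b) ≡ (899, -66) mod (ℚ^×)²; places V = {2, 3, 5, 7, 11, 17, 19, 29, 31, ∞}.
(a,b)_5: α=-2, u≡1; β=-6, v≡1 (mod 5); (1|5)=+1, (1|5)=+1; sign (−1)^0·+1^-6·+1^-2 = +1.
(a,b)_29: α=1, u≡2; β=2, v≡3 (mod 29); (2|29)=-1, (3|29)=-1; sign (−1)^0·-1^2·-1^1 = -1.
(a,b)_11: α=2, u≡10; β=3, v≡5 (mod 11); (10|11)=-1, (5|11)=+1; sign (−1)^0·-1^3·+1^2 = -1.
(a,b)_∞: sgn(899)=+, sgn(-66)=−, so +1.
(a,b)_31: α=5, u≡23; β=8, v≡27 (mod 31); (23|31)=-1, (27|31)=-1; sign (−1)^0·-1^8·-1^5 = -1.
(a,b)_3: α=4, u≡2; β=9, v≡2 (mod 3); (2|3)=-1, (2|3)=-1; sign (−1)^0·-1^9·-1^4 = -1.
(a,b)_17: α=0, u≡2; β=-2, v≡15 (mod 17); (2|17)=+1, (15|17)=+1; sign (−1)^0·+1^-2·+1^0 = +1.
(a,b)_19: α=-4, u≡5; β=-6, v≡14 (mod 19); (5|19)=+1, (14|19)=-1; sign (−1)^0·+1^-6·-1^-4 = +1.
(a,b)_2: α=6, β=11; u≡3, v≡7 (mod 8); ε(u)ε(v)=1·1, αω(v)=6·0, βω(u)=11·1; sum ≡ 0  ⇒  +1.
(a,b)_7: α=0, u≡5; β=2, v≡4 (mod 7); (5|7)=-1, (4|7)=+1; sign (−1)^0·-1^2·+1^0 = +1.
|Ram(899, -66)| = 4, even; anisotropic at {3, 11, 29, 31}.

[3, 11, 29, 31]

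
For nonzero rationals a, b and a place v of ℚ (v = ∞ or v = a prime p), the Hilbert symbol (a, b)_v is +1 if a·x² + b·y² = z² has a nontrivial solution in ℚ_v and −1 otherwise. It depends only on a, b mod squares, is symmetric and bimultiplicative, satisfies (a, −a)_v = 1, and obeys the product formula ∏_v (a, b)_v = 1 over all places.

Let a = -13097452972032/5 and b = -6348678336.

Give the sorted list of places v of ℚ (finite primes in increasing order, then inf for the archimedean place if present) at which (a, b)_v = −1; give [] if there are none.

[2, 11, 13, inf]

(a, b) ≡ (-4290, -11) mod (ℚ^×)²; places V = {2, 3, 5, 7, 11, 13, ∞}.
(a,b)_2: α=11, β=6; u≡7, v≡5 (mod 8); ε(u)ε(v)=1·0, αω(v)=11·1, βω(u)=6·0; sum ≡ 1  ⇒  -1.
(a,b)_∞: sgn(-4290)=−, sgn(-11)=−, so -1.
(a,b)_5: α=-1, u≡3; β=0, v≡4 (mod 5); (3|5)=-1, (4|5)=+1; sign (−1)^0·-1^0·+1^-1 = +1.
(a,b)_13: α=3, u≡5; β=2, v≡8 (mod 13); (5|13)=-1, (8|13)=-1; sign (−1)^0·-1^2·-1^3 = -1.
(a,b)_11: α=3, u≡2; β=3, v≡8 (mod 11); (2|11)=-1, (8|11)=-1; sign (−1)^1·-1^3·-1^3 = -1.
(a,b)_7: α=0, u≡1; β=2, v≡5 (mod 7); (1|7)=+1, (5|7)=-1; sign (−1)^0·+1^2·-1^0 = +1.
(a,b)_3: α=7, u≡1; β=2, v≡1 (mod 3); (1|3)=+1, (1|3)=+1; sign (−1)^0·+1^2·+1^7 = +1.
|Ram(-4290, -11)| = 4, even; anisotropic at {2, 11, 13, ∞}.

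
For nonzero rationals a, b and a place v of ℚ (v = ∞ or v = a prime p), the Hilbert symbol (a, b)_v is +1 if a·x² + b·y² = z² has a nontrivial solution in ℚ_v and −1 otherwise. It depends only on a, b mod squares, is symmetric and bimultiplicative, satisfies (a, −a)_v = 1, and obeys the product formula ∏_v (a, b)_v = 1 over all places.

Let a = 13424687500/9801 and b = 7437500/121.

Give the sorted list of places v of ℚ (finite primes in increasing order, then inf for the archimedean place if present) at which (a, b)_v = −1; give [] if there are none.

[2, 17]

(a, b) ≡ (595, 119) mod (ℚ^×)²; places V = {2, 3, 5, 7, 11, 17, 19, ∞}.
(a,b)_11: α=-2, u≡1; β=-2, v≡4 (mod 11); (1|11)=+1, (4|11)=+1; sign (−1)^0·+1^-2·+1^-2 = +1.
(a,b)_3: α=-4, u≡1; β=0, v≡2 (mod 3); (1|3)=+1, (2|3)=-1; sign (−1)^0·+1^0·-1^-4 = +1.
(a,b)_17: α=1, u≡13; β=1, v≡11 (mod 17); (13|17)=+1, (11|17)=-1; sign (−1)^0·+1^1·-1^1 = -1.
(a,b)_19: α=2, u≡1; β=0, v≡1 (mod 19); (1|19)=+1, (1|19)=+1; sign (−1)^0·+1^0·+1^2 = +1.
(a,b)_∞: sgn(595)=+, sgn(119)=+, so +1.
(a,b)_7: α=1, u≡2; β=1, v≡6 (mod 7); (2|7)=+1, (6|7)=-1; sign (−1)^1·+1^1·-1^1 = +1.
(a,b)_2: α=2, β=2; u≡3, v≡7 (mod 8); ε(u)ε(v)=1·1, αω(v)=2·0, βω(u)=2·1; sum ≡ 1  ⇒  -1.
(a,b)_5: α=7, u≡1; β=6, v≡1 (mod 5); (1|5)=+1, (1|5)=+1; sign (−1)^0·+1^6·+1^7 = +1.
(595, 119 / ℚ) ramifies at {2, 17}: a division algebra.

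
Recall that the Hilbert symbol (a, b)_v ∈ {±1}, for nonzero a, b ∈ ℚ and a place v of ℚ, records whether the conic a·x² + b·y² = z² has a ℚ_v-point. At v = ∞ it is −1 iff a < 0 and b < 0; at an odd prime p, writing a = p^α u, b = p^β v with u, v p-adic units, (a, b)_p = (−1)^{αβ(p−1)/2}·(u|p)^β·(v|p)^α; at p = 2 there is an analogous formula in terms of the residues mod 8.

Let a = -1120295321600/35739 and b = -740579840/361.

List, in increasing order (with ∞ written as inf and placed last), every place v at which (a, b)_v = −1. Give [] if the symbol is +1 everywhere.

Mod squares: a ≡ -154, b ≡ -10010. Check v ∈ {∞, 2, 3, 5, 7, 11, 13, 17, 19}.
v=19: a=19^-2·(≡4), b=19^-2·(≡13) mod 19; (4|19)=+1, (13|19)=-1; (−1)^{-2·-2·9}·(+1)^-2·(-1)^-2 = +1.
v=2: v_2(a)=17, v_2(b)=9; units ≡ 3, 3 (mod 8); ε·ε+αω+βω = 1·1+17·1+9·1 ≡ 1  ⇒  (a,b)_2 = -1.
v=7: a=7^1·(≡6), b=7^1·(≡3) mod 7; (6|7)=-1, (3|7)=-1; (−1)^{1·1·3}·(-1)^1·(-1)^1 = -1.
v=13: a=13^2·(≡11), b=13^1·(≡1) mod 13; (11|13)=-1, (1|13)=+1; (−1)^{2·1·6}·(-1)^1·(+1)^2 = -1.
v=∞: -154 < 0 and -10010 < 0  ⇒  (a,b)_∞ = -1.
v=3: a=3^-2·(≡2), b=3^0·(≡1) mod 3; (2|3)=-1, (1|3)=+1; (−1)^{-2·0·1}·(-1)^0·(+1)^-2 = +1.
v=11: a=11^-1·(≡10), b=11^1·(≡3) mod 11; (10|11)=-1, (3|11)=+1; (−1)^{-1·1·5}·(-1)^1·(+1)^-1 = +1.
v=5: a=5^2·(≡4), b=5^1·(≡2) mod 5; (4|5)=+1, (2|5)=-1; (−1)^{2·1·2}·(+1)^1·(-1)^2 = +1.
v=17: a=17^2·(≡2), b=17^2·(≡5) mod 17; (2|17)=+1, (5|17)=-1; (−1)^{2·2·8}·(+1)^2·(-1)^2 = +1.
Ram(-154, -10010) = {2, 7, 13, ∞}; no ℚ_2-point on the conic.

[2, 7, 13, inf]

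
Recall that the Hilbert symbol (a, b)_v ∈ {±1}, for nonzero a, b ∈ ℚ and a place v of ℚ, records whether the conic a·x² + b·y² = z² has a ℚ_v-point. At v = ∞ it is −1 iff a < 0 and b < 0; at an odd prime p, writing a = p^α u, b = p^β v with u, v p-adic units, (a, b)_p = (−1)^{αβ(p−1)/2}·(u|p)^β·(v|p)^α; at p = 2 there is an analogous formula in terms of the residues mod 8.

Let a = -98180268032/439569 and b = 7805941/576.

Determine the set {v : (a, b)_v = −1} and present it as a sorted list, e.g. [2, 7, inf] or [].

(a, b) ≡ (-1463, 46189) mod (ℚ^×)²; places V = {2, 3, 7, 11, 13, 17, 19, ∞}.
(a,b)_17: α=-2, u≡8; β=1, v≡7 (mod 17); (8|17)=+1, (7|17)=-1; sign (−1)^0·+1^1·-1^-2 = +1.
(a,b)_11: α=1, u≡10; β=1, v≡8 (mod 11); (10|11)=-1, (8|11)=-1; sign (−1)^1·-1^1·-1^1 = -1.
(a,b)_∞: sgn(-1463)=−, sgn(46189)=+, so +1.
(a,b)_3: α=-2, u≡1; β=-2, v≡1 (mod 3); (1|3)=+1, (1|3)=+1; sign (−1)^0·+1^-2·+1^-2 = +1.
(a,b)_13: α=-2, u≡11; β=3, v≡1 (mod 13); (11|13)=-1, (1|13)=+1; sign (−1)^0·-1^3·+1^-2 = -1.
(a,b)_19: α=1, u≡12; β=1, v≡13 (mod 19); (12|19)=-1, (13|19)=-1; sign (−1)^1·-1^1·-1^1 = -1.
(a,b)_2: α=26, β=-6; u≡1, v≡5 (mod 8); ε(u)ε(v)=0·0, αω(v)=26·1, βω(u)=-6·0; sum ≡ 0  ⇒  +1.
(a,b)_7: α=1, u≡1; β=0, v≡5 (mod 7); (1|7)=+1, (5|7)=-1; sign (−1)^0·+1^0·-1^1 = -1.
(-1463, 46189 / ℚ) ramifies at {7, 11, 13, 19}: a division algebra.

[7, 11, 13, 19]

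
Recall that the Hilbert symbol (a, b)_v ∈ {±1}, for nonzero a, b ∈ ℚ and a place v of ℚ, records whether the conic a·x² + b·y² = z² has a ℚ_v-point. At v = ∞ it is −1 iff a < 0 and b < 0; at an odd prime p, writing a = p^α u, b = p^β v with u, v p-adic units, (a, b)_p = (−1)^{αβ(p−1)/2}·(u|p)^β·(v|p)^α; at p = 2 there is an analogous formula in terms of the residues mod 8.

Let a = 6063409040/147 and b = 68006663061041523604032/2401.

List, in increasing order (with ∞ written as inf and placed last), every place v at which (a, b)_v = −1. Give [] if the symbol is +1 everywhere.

Mod squares: a ≡ 6727155, b ≡ 20553. Check v ∈ {∞, 2, 3, 5, 7, 13, 17, 23, 31, 37}.
v=13: a=13^2·(≡8), b=13^5·(≡6) mod 13; (8|13)=-1, (6|13)=-1; (−1)^{2·5·6}·(-1)^5·(-1)^2 = -1.
v=7: a=7^-2·(≡1), b=7^-4·(≡2) mod 7; (1|7)=+1, (2|7)=+1; (−1)^{-2·-4·3}·(+1)^-4·(+1)^-2 = +1.
v=∞: 6727155 > 0 and 20553 > 0  ⇒  (a,b)_∞ = +1.
v=23: a=23^1·(≡15), b=23^2·(≡10) mod 23; (15|23)=-1, (10|23)=-1; (−1)^{1·2·11}·(-1)^2·(-1)^1 = -1.
v=5: a=5^1·(≡4), b=5^0·(≡2) mod 5; (4|5)=+1, (2|5)=-1; (−1)^{1·0·2}·(+1)^0·(-1)^1 = -1.
v=17: a=17^1·(≡11), b=17^3·(≡8) mod 17; (11|17)=-1, (8|17)=+1; (−1)^{1·3·8}·(-1)^3·(+1)^1 = -1.
v=2: v_2(a)=4, v_2(b)=6; units ≡ 3, 1 (mod 8); ε·ε+αω+βω = 1·0+4·0+6·1 ≡ 0  ⇒  (a,b)_2 = +1.
v=37: a=37^1·(≡3), b=37^2·(≡18) mod 37; (3|37)=+1, (18|37)=-1; (−1)^{1·2·18}·(+1)^2·(-1)^1 = -1.
v=31: a=31^1·(≡5), b=31^3·(≡26) mod 31; (5|31)=+1, (26|31)=-1; (−1)^{1·3·15}·(+1)^3·(-1)^1 = +1.
v=3: a=3^-1·(≡2), b=3^3·(≡2) mod 3; (2|3)=-1, (2|3)=-1; (−1)^{-1·3·1}·(-1)^3·(-1)^-1 = -1.
(6727155, 20553 / ℚ) ramifies at {3, 5, 13, 17, 23, 37}: a division algebra.

[3, 5, 13, 17, 23, 37]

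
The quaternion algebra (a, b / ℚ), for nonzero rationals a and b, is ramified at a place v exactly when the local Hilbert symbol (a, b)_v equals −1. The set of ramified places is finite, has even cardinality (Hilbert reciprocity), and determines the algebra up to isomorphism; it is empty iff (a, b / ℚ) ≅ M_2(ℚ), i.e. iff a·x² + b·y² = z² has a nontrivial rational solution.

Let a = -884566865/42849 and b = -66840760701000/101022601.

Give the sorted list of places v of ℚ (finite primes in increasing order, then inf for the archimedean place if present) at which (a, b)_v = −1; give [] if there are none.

Mod squares: a ≡ -65, b ≡ -2210. Check v ∈ {∞, 2, 3, 5, 7, 11, 13, 17, 19, 23, 31}.
v=∞: -65 < 0 and -2210 < 0  ⇒  (a,b)_∞ = -1.
v=11: a=11^0·(≡4), b=11^2·(≡1) mod 11; (4|11)=+1, (1|11)=+1; (−1)^{0·2·5}·(+1)^2·(+1)^0 = +1.
v=23: a=23^-2·(≡4), b=23^-4·(≡14) mod 23; (4|23)=+1, (14|23)=-1; (−1)^{-2·-4·11}·(+1)^-4·(-1)^-2 = +1.
v=2: v_2(a)=0, v_2(b)=3; units ≡ 7, 7 (mod 8); ε·ε+αω+βω = 1·1+0·0+3·0 ≡ 1  ⇒  (a,b)_2 = -1.
v=31: a=31^2·(≡7), b=31^2·(≡15) mod 31; (7|31)=+1, (15|31)=-1; (−1)^{2·2·15}·(+1)^2·(-1)^2 = +1.
v=5: a=5^1·(≡3), b=5^3·(≡2) mod 5; (3|5)=-1, (2|5)=-1; (−1)^{1·3·2}·(-1)^3·(-1)^1 = +1.
v=13: a=13^1·(≡7), b=13^1·(≡9) mod 13; (7|13)=-1, (9|13)=+1; (−1)^{1·1·6}·(-1)^1·(+1)^1 = -1.
v=3: a=3^-4·(≡1), b=3^2·(≡1) mod 3; (1|3)=+1, (1|3)=+1; (−1)^{-4·2·1}·(+1)^2·(+1)^-4 = +1.
v=19: a=19^0·(≡1), b=19^-2·(≡13) mod 19; (1|19)=+1, (13|19)=-1; (−1)^{0·-2·9}·(+1)^-2·(-1)^0 = +1.
v=7: a=7^2·(≡3), b=7^0·(≡1) mod 7; (3|7)=-1, (1|7)=+1; (−1)^{2·0·3}·(-1)^0·(+1)^2 = +1.
v=17: a=17^2·(≡11), b=17^3·(≡6) mod 17; (11|17)=-1, (6|17)=-1; (−1)^{2·3·8}·(-1)^3·(-1)^2 = -1.
(-65, -2210 / ℚ) ramifies at {2, 13, 17, ∞}: a division algebra.

[2, 13, 17, inf]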